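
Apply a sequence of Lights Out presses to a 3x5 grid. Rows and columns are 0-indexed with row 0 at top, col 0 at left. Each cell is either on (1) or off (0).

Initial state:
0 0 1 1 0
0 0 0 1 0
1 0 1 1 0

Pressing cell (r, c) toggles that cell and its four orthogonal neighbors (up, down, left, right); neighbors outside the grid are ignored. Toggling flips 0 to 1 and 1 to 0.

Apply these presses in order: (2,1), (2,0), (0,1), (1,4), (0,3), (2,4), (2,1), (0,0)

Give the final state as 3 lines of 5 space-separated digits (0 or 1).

Answer: 0 0 1 0 0
0 1 0 1 0
0 1 1 0 0

Derivation:
After press 1 at (2,1):
0 0 1 1 0
0 1 0 1 0
0 1 0 1 0

After press 2 at (2,0):
0 0 1 1 0
1 1 0 1 0
1 0 0 1 0

After press 3 at (0,1):
1 1 0 1 0
1 0 0 1 0
1 0 0 1 0

After press 4 at (1,4):
1 1 0 1 1
1 0 0 0 1
1 0 0 1 1

After press 5 at (0,3):
1 1 1 0 0
1 0 0 1 1
1 0 0 1 1

After press 6 at (2,4):
1 1 1 0 0
1 0 0 1 0
1 0 0 0 0

After press 7 at (2,1):
1 1 1 0 0
1 1 0 1 0
0 1 1 0 0

After press 8 at (0,0):
0 0 1 0 0
0 1 0 1 0
0 1 1 0 0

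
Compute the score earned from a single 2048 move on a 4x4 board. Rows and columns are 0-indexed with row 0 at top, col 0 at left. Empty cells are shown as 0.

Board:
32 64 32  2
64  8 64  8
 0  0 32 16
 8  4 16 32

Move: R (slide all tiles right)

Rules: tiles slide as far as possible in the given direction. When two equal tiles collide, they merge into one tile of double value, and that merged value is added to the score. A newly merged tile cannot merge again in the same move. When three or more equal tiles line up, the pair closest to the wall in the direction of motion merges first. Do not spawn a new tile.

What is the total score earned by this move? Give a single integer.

Slide right:
row 0: [32, 64, 32, 2] -> [32, 64, 32, 2]  score +0 (running 0)
row 1: [64, 8, 64, 8] -> [64, 8, 64, 8]  score +0 (running 0)
row 2: [0, 0, 32, 16] -> [0, 0, 32, 16]  score +0 (running 0)
row 3: [8, 4, 16, 32] -> [8, 4, 16, 32]  score +0 (running 0)
Board after move:
32 64 32  2
64  8 64  8
 0  0 32 16
 8  4 16 32

Answer: 0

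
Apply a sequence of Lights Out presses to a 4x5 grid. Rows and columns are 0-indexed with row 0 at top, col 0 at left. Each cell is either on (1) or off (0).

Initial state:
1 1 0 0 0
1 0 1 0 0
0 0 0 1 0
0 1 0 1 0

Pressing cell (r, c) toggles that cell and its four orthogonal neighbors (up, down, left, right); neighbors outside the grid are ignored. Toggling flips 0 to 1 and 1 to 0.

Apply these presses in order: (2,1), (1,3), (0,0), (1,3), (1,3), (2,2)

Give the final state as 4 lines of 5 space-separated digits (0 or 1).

Answer: 0 0 0 1 0
0 1 1 1 1
1 0 0 1 0
0 0 1 1 0

Derivation:
After press 1 at (2,1):
1 1 0 0 0
1 1 1 0 0
1 1 1 1 0
0 0 0 1 0

After press 2 at (1,3):
1 1 0 1 0
1 1 0 1 1
1 1 1 0 0
0 0 0 1 0

After press 3 at (0,0):
0 0 0 1 0
0 1 0 1 1
1 1 1 0 0
0 0 0 1 0

After press 4 at (1,3):
0 0 0 0 0
0 1 1 0 0
1 1 1 1 0
0 0 0 1 0

After press 5 at (1,3):
0 0 0 1 0
0 1 0 1 1
1 1 1 0 0
0 0 0 1 0

After press 6 at (2,2):
0 0 0 1 0
0 1 1 1 1
1 0 0 1 0
0 0 1 1 0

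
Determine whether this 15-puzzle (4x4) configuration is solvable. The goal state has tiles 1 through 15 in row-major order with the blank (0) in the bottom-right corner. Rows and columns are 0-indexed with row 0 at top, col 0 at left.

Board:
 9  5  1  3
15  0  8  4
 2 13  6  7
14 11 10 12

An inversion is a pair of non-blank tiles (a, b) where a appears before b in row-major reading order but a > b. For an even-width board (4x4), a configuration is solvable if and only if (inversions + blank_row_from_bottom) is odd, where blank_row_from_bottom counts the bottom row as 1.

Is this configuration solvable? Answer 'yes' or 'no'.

Inversions: 37
Blank is in row 1 (0-indexed from top), which is row 3 counting from the bottom (bottom = 1).
37 + 3 = 40, which is even, so the puzzle is not solvable.

Answer: no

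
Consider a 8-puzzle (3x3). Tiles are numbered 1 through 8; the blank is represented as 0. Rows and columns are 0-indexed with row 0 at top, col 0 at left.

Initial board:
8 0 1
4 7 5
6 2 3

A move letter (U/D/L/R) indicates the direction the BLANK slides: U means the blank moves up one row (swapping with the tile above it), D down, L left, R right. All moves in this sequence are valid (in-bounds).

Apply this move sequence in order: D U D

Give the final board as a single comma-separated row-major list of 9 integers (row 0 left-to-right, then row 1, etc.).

After move 1 (D):
8 7 1
4 0 5
6 2 3

After move 2 (U):
8 0 1
4 7 5
6 2 3

After move 3 (D):
8 7 1
4 0 5
6 2 3

Answer: 8, 7, 1, 4, 0, 5, 6, 2, 3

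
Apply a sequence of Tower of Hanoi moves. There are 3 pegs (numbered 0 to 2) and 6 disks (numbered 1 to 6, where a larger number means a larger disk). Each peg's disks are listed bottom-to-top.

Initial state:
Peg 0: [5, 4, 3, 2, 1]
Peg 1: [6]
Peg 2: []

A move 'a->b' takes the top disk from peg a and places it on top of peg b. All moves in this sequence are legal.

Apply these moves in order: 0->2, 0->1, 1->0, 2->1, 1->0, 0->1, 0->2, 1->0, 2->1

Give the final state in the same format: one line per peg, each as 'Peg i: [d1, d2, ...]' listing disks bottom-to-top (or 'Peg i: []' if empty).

After move 1 (0->2):
Peg 0: [5, 4, 3, 2]
Peg 1: [6]
Peg 2: [1]

After move 2 (0->1):
Peg 0: [5, 4, 3]
Peg 1: [6, 2]
Peg 2: [1]

After move 3 (1->0):
Peg 0: [5, 4, 3, 2]
Peg 1: [6]
Peg 2: [1]

After move 4 (2->1):
Peg 0: [5, 4, 3, 2]
Peg 1: [6, 1]
Peg 2: []

After move 5 (1->0):
Peg 0: [5, 4, 3, 2, 1]
Peg 1: [6]
Peg 2: []

After move 6 (0->1):
Peg 0: [5, 4, 3, 2]
Peg 1: [6, 1]
Peg 2: []

After move 7 (0->2):
Peg 0: [5, 4, 3]
Peg 1: [6, 1]
Peg 2: [2]

After move 8 (1->0):
Peg 0: [5, 4, 3, 1]
Peg 1: [6]
Peg 2: [2]

After move 9 (2->1):
Peg 0: [5, 4, 3, 1]
Peg 1: [6, 2]
Peg 2: []

Answer: Peg 0: [5, 4, 3, 1]
Peg 1: [6, 2]
Peg 2: []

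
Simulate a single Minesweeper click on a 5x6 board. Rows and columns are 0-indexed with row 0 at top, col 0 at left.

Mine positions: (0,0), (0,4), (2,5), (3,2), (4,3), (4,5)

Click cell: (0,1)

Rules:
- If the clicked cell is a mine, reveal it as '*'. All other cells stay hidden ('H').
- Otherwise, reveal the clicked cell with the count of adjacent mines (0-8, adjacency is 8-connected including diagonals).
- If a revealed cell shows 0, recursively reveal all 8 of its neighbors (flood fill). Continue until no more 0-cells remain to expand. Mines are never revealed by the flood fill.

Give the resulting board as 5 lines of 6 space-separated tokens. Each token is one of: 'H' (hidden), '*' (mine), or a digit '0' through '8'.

H 1 H H H H
H H H H H H
H H H H H H
H H H H H H
H H H H H H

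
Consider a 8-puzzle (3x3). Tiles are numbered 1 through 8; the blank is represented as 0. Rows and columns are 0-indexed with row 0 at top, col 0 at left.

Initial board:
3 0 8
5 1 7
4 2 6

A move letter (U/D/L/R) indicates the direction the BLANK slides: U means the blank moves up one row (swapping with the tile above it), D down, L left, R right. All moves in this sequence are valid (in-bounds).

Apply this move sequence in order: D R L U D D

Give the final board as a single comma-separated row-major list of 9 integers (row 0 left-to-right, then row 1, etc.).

After move 1 (D):
3 1 8
5 0 7
4 2 6

After move 2 (R):
3 1 8
5 7 0
4 2 6

After move 3 (L):
3 1 8
5 0 7
4 2 6

After move 4 (U):
3 0 8
5 1 7
4 2 6

After move 5 (D):
3 1 8
5 0 7
4 2 6

After move 6 (D):
3 1 8
5 2 7
4 0 6

Answer: 3, 1, 8, 5, 2, 7, 4, 0, 6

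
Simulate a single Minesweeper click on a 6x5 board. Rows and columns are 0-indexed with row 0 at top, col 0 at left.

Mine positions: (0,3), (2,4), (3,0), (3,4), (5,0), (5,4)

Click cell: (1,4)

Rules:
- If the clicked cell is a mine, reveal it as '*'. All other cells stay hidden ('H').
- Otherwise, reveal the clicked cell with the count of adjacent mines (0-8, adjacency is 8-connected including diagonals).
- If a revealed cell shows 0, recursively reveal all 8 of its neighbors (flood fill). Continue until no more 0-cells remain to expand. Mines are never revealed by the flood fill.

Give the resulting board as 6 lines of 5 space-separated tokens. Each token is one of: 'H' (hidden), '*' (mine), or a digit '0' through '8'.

H H H H H
H H H H 2
H H H H H
H H H H H
H H H H H
H H H H H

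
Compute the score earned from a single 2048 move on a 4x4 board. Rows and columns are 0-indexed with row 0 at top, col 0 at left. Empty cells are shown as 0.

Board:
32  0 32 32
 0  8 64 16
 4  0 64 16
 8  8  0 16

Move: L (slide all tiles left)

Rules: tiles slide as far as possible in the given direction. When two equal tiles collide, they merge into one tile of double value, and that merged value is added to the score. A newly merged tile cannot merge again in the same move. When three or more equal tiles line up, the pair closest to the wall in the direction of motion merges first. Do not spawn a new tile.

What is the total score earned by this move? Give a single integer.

Answer: 80

Derivation:
Slide left:
row 0: [32, 0, 32, 32] -> [64, 32, 0, 0]  score +64 (running 64)
row 1: [0, 8, 64, 16] -> [8, 64, 16, 0]  score +0 (running 64)
row 2: [4, 0, 64, 16] -> [4, 64, 16, 0]  score +0 (running 64)
row 3: [8, 8, 0, 16] -> [16, 16, 0, 0]  score +16 (running 80)
Board after move:
64 32  0  0
 8 64 16  0
 4 64 16  0
16 16  0  0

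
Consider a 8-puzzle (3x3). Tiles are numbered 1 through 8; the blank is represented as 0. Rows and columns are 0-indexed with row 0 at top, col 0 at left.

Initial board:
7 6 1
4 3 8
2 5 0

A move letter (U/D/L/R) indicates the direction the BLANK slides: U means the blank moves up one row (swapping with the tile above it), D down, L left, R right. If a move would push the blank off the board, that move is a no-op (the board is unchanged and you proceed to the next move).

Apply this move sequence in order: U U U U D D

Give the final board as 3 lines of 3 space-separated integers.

Answer: 7 6 1
4 3 8
2 5 0

Derivation:
After move 1 (U):
7 6 1
4 3 0
2 5 8

After move 2 (U):
7 6 0
4 3 1
2 5 8

After move 3 (U):
7 6 0
4 3 1
2 5 8

After move 4 (U):
7 6 0
4 3 1
2 5 8

After move 5 (D):
7 6 1
4 3 0
2 5 8

After move 6 (D):
7 6 1
4 3 8
2 5 0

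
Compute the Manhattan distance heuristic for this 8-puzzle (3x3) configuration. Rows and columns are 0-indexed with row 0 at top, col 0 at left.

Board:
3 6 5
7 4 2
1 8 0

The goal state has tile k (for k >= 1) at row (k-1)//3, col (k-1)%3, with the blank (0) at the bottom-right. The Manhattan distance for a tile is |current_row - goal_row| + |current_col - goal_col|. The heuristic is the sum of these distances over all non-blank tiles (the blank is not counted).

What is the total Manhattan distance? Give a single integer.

Tile 3: at (0,0), goal (0,2), distance |0-0|+|0-2| = 2
Tile 6: at (0,1), goal (1,2), distance |0-1|+|1-2| = 2
Tile 5: at (0,2), goal (1,1), distance |0-1|+|2-1| = 2
Tile 7: at (1,0), goal (2,0), distance |1-2|+|0-0| = 1
Tile 4: at (1,1), goal (1,0), distance |1-1|+|1-0| = 1
Tile 2: at (1,2), goal (0,1), distance |1-0|+|2-1| = 2
Tile 1: at (2,0), goal (0,0), distance |2-0|+|0-0| = 2
Tile 8: at (2,1), goal (2,1), distance |2-2|+|1-1| = 0
Sum: 2 + 2 + 2 + 1 + 1 + 2 + 2 + 0 = 12

Answer: 12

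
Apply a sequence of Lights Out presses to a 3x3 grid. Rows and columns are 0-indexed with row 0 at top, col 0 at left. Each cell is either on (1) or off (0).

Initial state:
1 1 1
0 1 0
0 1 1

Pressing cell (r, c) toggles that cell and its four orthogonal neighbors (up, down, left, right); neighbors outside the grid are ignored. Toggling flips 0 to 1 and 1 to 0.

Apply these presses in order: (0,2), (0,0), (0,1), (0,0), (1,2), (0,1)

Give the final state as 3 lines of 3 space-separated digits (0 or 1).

After press 1 at (0,2):
1 0 0
0 1 1
0 1 1

After press 2 at (0,0):
0 1 0
1 1 1
0 1 1

After press 3 at (0,1):
1 0 1
1 0 1
0 1 1

After press 4 at (0,0):
0 1 1
0 0 1
0 1 1

After press 5 at (1,2):
0 1 0
0 1 0
0 1 0

After press 6 at (0,1):
1 0 1
0 0 0
0 1 0

Answer: 1 0 1
0 0 0
0 1 0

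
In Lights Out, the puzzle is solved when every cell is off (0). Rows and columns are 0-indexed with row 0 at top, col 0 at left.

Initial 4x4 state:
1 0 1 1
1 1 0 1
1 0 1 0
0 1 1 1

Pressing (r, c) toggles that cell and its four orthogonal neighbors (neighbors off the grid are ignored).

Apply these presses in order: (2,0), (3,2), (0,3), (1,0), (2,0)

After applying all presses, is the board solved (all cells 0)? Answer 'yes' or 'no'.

Answer: yes

Derivation:
After press 1 at (2,0):
1 0 1 1
0 1 0 1
0 1 1 0
1 1 1 1

After press 2 at (3,2):
1 0 1 1
0 1 0 1
0 1 0 0
1 0 0 0

After press 3 at (0,3):
1 0 0 0
0 1 0 0
0 1 0 0
1 0 0 0

After press 4 at (1,0):
0 0 0 0
1 0 0 0
1 1 0 0
1 0 0 0

After press 5 at (2,0):
0 0 0 0
0 0 0 0
0 0 0 0
0 0 0 0

Lights still on: 0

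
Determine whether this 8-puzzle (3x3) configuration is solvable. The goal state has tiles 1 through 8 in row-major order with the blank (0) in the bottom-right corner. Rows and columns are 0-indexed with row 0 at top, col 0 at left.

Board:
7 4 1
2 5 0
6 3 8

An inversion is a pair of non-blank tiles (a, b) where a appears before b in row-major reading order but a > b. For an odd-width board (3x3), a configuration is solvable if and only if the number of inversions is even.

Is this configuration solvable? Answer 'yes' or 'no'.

Answer: no

Derivation:
Inversions (pairs i<j in row-major order where tile[i] > tile[j] > 0): 11
11 is odd, so the puzzle is not solvable.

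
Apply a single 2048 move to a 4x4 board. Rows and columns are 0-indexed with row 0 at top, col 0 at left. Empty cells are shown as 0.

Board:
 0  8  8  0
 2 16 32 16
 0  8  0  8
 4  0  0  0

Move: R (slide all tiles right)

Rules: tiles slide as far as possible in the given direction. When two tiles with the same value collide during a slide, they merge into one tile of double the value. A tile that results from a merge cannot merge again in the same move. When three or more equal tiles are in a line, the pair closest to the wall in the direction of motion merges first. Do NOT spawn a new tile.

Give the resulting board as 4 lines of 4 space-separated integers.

Answer:  0  0  0 16
 2 16 32 16
 0  0  0 16
 0  0  0  4

Derivation:
Slide right:
row 0: [0, 8, 8, 0] -> [0, 0, 0, 16]
row 1: [2, 16, 32, 16] -> [2, 16, 32, 16]
row 2: [0, 8, 0, 8] -> [0, 0, 0, 16]
row 3: [4, 0, 0, 0] -> [0, 0, 0, 4]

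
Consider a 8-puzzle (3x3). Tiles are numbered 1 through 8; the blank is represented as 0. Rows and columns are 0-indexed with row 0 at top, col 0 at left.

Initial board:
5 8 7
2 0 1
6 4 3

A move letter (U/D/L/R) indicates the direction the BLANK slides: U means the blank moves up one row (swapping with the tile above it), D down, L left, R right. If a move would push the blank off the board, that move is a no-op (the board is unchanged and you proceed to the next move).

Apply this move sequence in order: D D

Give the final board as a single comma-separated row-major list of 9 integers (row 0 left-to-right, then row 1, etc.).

After move 1 (D):
5 8 7
2 4 1
6 0 3

After move 2 (D):
5 8 7
2 4 1
6 0 3

Answer: 5, 8, 7, 2, 4, 1, 6, 0, 3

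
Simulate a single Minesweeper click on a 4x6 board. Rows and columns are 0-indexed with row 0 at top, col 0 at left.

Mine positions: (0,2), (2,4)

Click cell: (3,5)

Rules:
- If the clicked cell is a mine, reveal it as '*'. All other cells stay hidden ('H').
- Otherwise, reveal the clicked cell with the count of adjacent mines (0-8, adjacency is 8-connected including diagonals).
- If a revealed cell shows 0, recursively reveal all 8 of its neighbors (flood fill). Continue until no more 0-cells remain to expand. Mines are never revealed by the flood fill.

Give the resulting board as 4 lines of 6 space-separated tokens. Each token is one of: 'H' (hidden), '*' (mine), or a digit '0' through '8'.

H H H H H H
H H H H H H
H H H H H H
H H H H H 1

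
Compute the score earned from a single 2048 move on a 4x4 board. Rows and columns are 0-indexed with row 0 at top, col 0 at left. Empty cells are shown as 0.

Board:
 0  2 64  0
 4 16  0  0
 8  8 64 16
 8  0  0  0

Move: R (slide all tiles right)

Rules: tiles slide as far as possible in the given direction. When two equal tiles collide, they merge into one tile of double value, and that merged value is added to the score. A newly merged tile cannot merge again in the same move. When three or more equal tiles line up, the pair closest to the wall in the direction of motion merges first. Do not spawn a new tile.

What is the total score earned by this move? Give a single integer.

Answer: 16

Derivation:
Slide right:
row 0: [0, 2, 64, 0] -> [0, 0, 2, 64]  score +0 (running 0)
row 1: [4, 16, 0, 0] -> [0, 0, 4, 16]  score +0 (running 0)
row 2: [8, 8, 64, 16] -> [0, 16, 64, 16]  score +16 (running 16)
row 3: [8, 0, 0, 0] -> [0, 0, 0, 8]  score +0 (running 16)
Board after move:
 0  0  2 64
 0  0  4 16
 0 16 64 16
 0  0  0  8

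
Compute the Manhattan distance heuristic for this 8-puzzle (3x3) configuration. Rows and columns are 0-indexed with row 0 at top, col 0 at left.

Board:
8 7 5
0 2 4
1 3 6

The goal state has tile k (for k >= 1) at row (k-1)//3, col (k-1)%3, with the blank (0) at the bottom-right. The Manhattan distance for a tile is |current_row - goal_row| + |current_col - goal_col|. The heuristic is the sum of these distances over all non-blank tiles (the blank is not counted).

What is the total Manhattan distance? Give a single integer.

Tile 8: (0,0)->(2,1) = 3
Tile 7: (0,1)->(2,0) = 3
Tile 5: (0,2)->(1,1) = 2
Tile 2: (1,1)->(0,1) = 1
Tile 4: (1,2)->(1,0) = 2
Tile 1: (2,0)->(0,0) = 2
Tile 3: (2,1)->(0,2) = 3
Tile 6: (2,2)->(1,2) = 1
Sum: 3 + 3 + 2 + 1 + 2 + 2 + 3 + 1 = 17

Answer: 17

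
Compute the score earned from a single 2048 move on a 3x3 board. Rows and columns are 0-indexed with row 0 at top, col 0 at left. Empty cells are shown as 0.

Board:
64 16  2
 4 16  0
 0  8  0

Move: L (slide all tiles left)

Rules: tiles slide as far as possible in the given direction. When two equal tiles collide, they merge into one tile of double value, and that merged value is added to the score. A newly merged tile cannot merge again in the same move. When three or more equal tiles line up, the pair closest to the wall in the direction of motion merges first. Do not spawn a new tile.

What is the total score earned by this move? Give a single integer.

Answer: 0

Derivation:
Slide left:
row 0: [64, 16, 2] -> [64, 16, 2]  score +0 (running 0)
row 1: [4, 16, 0] -> [4, 16, 0]  score +0 (running 0)
row 2: [0, 8, 0] -> [8, 0, 0]  score +0 (running 0)
Board after move:
64 16  2
 4 16  0
 8  0  0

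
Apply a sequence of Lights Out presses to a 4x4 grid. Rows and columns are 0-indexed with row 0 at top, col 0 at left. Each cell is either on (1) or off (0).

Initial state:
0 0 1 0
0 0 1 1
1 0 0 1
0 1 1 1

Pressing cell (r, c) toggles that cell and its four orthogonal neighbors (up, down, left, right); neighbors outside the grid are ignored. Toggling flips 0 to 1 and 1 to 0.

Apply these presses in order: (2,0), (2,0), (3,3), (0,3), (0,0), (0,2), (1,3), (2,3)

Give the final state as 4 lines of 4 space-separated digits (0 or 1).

Answer: 1 0 1 1
1 0 1 0
1 0 1 0
0 1 0 1

Derivation:
After press 1 at (2,0):
0 0 1 0
1 0 1 1
0 1 0 1
1 1 1 1

After press 2 at (2,0):
0 0 1 0
0 0 1 1
1 0 0 1
0 1 1 1

After press 3 at (3,3):
0 0 1 0
0 0 1 1
1 0 0 0
0 1 0 0

After press 4 at (0,3):
0 0 0 1
0 0 1 0
1 0 0 0
0 1 0 0

After press 5 at (0,0):
1 1 0 1
1 0 1 0
1 0 0 0
0 1 0 0

After press 6 at (0,2):
1 0 1 0
1 0 0 0
1 0 0 0
0 1 0 0

After press 7 at (1,3):
1 0 1 1
1 0 1 1
1 0 0 1
0 1 0 0

After press 8 at (2,3):
1 0 1 1
1 0 1 0
1 0 1 0
0 1 0 1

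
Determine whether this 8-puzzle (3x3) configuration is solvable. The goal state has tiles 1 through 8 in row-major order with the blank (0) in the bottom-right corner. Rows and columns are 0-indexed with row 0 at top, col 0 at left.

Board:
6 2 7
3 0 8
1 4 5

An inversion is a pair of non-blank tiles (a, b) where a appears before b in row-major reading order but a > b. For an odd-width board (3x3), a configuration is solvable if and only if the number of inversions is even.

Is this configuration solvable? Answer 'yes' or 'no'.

Inversions (pairs i<j in row-major order where tile[i] > tile[j] > 0): 14
14 is even, so the puzzle is solvable.

Answer: yes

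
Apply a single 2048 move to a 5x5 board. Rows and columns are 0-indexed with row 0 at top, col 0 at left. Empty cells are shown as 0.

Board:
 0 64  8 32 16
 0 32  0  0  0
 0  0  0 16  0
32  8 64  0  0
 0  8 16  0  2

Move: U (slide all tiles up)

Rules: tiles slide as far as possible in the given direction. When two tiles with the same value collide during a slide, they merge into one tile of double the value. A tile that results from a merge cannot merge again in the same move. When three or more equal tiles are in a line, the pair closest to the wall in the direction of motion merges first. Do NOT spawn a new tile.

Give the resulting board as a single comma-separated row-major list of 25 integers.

Answer: 32, 64, 8, 32, 16, 0, 32, 64, 16, 2, 0, 16, 16, 0, 0, 0, 0, 0, 0, 0, 0, 0, 0, 0, 0

Derivation:
Slide up:
col 0: [0, 0, 0, 32, 0] -> [32, 0, 0, 0, 0]
col 1: [64, 32, 0, 8, 8] -> [64, 32, 16, 0, 0]
col 2: [8, 0, 0, 64, 16] -> [8, 64, 16, 0, 0]
col 3: [32, 0, 16, 0, 0] -> [32, 16, 0, 0, 0]
col 4: [16, 0, 0, 0, 2] -> [16, 2, 0, 0, 0]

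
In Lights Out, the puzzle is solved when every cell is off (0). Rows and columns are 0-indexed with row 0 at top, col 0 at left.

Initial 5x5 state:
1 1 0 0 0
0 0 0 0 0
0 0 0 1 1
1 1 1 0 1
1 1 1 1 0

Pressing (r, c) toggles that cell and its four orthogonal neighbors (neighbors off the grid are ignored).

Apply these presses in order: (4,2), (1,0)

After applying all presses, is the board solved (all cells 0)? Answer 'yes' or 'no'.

Answer: no

Derivation:
After press 1 at (4,2):
1 1 0 0 0
0 0 0 0 0
0 0 0 1 1
1 1 0 0 1
1 0 0 0 0

After press 2 at (1,0):
0 1 0 0 0
1 1 0 0 0
1 0 0 1 1
1 1 0 0 1
1 0 0 0 0

Lights still on: 10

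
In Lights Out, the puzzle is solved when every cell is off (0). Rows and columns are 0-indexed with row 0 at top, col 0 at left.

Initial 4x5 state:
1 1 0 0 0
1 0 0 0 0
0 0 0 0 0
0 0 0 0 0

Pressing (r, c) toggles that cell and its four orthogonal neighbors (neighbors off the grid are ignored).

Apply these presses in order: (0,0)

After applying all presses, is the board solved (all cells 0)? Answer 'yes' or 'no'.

After press 1 at (0,0):
0 0 0 0 0
0 0 0 0 0
0 0 0 0 0
0 0 0 0 0

Lights still on: 0

Answer: yes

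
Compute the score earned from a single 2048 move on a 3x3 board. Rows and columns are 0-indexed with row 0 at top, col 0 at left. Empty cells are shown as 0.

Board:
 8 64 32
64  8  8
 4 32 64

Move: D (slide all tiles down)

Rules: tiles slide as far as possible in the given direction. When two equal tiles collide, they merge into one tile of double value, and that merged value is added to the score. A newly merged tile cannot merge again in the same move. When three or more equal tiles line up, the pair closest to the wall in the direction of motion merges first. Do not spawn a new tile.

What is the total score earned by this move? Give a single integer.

Answer: 0

Derivation:
Slide down:
col 0: [8, 64, 4] -> [8, 64, 4]  score +0 (running 0)
col 1: [64, 8, 32] -> [64, 8, 32]  score +0 (running 0)
col 2: [32, 8, 64] -> [32, 8, 64]  score +0 (running 0)
Board after move:
 8 64 32
64  8  8
 4 32 64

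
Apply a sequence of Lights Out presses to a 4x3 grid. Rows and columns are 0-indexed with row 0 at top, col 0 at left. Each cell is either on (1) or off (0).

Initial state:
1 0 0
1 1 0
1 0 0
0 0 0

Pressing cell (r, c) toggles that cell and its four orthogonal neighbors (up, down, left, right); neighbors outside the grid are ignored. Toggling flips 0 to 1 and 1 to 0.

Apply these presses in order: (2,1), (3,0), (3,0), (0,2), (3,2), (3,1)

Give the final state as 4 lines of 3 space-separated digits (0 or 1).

Answer: 1 1 1
1 0 1
0 0 0
1 1 0

Derivation:
After press 1 at (2,1):
1 0 0
1 0 0
0 1 1
0 1 0

After press 2 at (3,0):
1 0 0
1 0 0
1 1 1
1 0 0

After press 3 at (3,0):
1 0 0
1 0 0
0 1 1
0 1 0

After press 4 at (0,2):
1 1 1
1 0 1
0 1 1
0 1 0

After press 5 at (3,2):
1 1 1
1 0 1
0 1 0
0 0 1

After press 6 at (3,1):
1 1 1
1 0 1
0 0 0
1 1 0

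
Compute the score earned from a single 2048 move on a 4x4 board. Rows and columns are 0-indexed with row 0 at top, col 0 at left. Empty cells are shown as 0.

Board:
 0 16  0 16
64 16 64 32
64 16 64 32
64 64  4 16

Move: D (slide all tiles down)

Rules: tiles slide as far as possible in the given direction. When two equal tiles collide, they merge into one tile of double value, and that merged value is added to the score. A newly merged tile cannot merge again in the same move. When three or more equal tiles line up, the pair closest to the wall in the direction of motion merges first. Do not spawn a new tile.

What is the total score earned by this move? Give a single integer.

Slide down:
col 0: [0, 64, 64, 64] -> [0, 0, 64, 128]  score +128 (running 128)
col 1: [16, 16, 16, 64] -> [0, 16, 32, 64]  score +32 (running 160)
col 2: [0, 64, 64, 4] -> [0, 0, 128, 4]  score +128 (running 288)
col 3: [16, 32, 32, 16] -> [0, 16, 64, 16]  score +64 (running 352)
Board after move:
  0   0   0   0
  0  16   0  16
 64  32 128  64
128  64   4  16

Answer: 352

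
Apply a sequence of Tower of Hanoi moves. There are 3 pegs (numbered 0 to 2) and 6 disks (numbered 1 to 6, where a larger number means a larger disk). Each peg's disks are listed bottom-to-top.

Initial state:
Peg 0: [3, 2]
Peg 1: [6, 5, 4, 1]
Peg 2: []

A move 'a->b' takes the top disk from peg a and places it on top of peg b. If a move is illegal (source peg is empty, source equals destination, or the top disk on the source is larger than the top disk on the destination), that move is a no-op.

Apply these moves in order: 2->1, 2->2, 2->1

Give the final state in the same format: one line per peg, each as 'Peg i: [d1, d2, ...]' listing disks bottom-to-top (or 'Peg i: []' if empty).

After move 1 (2->1):
Peg 0: [3, 2]
Peg 1: [6, 5, 4, 1]
Peg 2: []

After move 2 (2->2):
Peg 0: [3, 2]
Peg 1: [6, 5, 4, 1]
Peg 2: []

After move 3 (2->1):
Peg 0: [3, 2]
Peg 1: [6, 5, 4, 1]
Peg 2: []

Answer: Peg 0: [3, 2]
Peg 1: [6, 5, 4, 1]
Peg 2: []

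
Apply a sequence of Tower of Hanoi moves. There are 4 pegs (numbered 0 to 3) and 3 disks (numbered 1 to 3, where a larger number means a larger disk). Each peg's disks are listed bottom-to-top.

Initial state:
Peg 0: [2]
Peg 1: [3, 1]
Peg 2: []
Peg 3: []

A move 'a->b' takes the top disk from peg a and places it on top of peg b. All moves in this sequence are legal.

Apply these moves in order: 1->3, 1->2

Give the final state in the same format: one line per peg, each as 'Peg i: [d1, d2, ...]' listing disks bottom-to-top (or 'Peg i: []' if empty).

After move 1 (1->3):
Peg 0: [2]
Peg 1: [3]
Peg 2: []
Peg 3: [1]

After move 2 (1->2):
Peg 0: [2]
Peg 1: []
Peg 2: [3]
Peg 3: [1]

Answer: Peg 0: [2]
Peg 1: []
Peg 2: [3]
Peg 3: [1]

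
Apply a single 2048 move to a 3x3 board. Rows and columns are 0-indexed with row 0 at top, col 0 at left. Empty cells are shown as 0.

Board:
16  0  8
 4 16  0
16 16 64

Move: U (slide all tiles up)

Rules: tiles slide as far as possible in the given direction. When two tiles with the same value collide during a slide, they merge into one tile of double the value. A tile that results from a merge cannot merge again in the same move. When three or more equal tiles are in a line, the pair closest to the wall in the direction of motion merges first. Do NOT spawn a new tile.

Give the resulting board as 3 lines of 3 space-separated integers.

Answer: 16 32  8
 4  0 64
16  0  0

Derivation:
Slide up:
col 0: [16, 4, 16] -> [16, 4, 16]
col 1: [0, 16, 16] -> [32, 0, 0]
col 2: [8, 0, 64] -> [8, 64, 0]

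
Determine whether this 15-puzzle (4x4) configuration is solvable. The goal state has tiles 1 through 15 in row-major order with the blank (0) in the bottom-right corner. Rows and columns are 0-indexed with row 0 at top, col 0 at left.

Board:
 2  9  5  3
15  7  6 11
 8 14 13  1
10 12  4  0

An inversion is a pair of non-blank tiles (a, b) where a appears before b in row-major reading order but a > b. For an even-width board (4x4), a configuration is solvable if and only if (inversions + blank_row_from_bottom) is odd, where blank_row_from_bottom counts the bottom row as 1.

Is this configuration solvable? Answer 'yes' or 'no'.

Answer: yes

Derivation:
Inversions: 44
Blank is in row 3 (0-indexed from top), which is row 1 counting from the bottom (bottom = 1).
44 + 1 = 45, which is odd, so the puzzle is solvable.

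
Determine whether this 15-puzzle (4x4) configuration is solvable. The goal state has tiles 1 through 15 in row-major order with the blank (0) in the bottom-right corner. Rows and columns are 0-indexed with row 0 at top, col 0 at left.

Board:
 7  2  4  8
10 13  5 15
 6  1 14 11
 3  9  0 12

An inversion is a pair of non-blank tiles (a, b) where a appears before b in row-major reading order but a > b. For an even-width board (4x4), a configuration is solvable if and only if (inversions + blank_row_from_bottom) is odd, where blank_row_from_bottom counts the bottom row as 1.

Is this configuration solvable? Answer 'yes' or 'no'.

Inversions: 42
Blank is in row 3 (0-indexed from top), which is row 1 counting from the bottom (bottom = 1).
42 + 1 = 43, which is odd, so the puzzle is solvable.

Answer: yes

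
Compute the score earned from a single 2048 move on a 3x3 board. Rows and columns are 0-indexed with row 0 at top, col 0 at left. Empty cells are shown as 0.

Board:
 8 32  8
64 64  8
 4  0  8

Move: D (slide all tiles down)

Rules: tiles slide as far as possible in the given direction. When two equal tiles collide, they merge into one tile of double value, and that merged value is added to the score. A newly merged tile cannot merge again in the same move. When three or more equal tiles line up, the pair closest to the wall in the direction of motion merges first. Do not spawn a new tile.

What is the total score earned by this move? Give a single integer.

Answer: 16

Derivation:
Slide down:
col 0: [8, 64, 4] -> [8, 64, 4]  score +0 (running 0)
col 1: [32, 64, 0] -> [0, 32, 64]  score +0 (running 0)
col 2: [8, 8, 8] -> [0, 8, 16]  score +16 (running 16)
Board after move:
 8  0  0
64 32  8
 4 64 16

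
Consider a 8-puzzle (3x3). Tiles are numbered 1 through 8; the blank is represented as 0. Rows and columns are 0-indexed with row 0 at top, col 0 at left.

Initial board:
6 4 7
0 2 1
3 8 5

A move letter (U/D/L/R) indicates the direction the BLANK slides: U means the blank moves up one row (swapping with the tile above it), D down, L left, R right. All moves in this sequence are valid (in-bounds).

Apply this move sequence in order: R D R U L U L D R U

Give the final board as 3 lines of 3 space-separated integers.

After move 1 (R):
6 4 7
2 0 1
3 8 5

After move 2 (D):
6 4 7
2 8 1
3 0 5

After move 3 (R):
6 4 7
2 8 1
3 5 0

After move 4 (U):
6 4 7
2 8 0
3 5 1

After move 5 (L):
6 4 7
2 0 8
3 5 1

After move 6 (U):
6 0 7
2 4 8
3 5 1

After move 7 (L):
0 6 7
2 4 8
3 5 1

After move 8 (D):
2 6 7
0 4 8
3 5 1

After move 9 (R):
2 6 7
4 0 8
3 5 1

After move 10 (U):
2 0 7
4 6 8
3 5 1

Answer: 2 0 7
4 6 8
3 5 1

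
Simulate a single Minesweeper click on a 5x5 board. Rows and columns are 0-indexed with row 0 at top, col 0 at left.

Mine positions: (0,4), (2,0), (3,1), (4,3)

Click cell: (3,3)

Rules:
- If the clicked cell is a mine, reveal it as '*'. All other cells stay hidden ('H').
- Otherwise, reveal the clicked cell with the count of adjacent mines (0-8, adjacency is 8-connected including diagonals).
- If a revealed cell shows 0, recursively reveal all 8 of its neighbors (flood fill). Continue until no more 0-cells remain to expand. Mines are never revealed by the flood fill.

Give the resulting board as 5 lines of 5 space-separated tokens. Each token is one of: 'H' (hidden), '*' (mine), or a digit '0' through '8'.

H H H H H
H H H H H
H H H H H
H H H 1 H
H H H H H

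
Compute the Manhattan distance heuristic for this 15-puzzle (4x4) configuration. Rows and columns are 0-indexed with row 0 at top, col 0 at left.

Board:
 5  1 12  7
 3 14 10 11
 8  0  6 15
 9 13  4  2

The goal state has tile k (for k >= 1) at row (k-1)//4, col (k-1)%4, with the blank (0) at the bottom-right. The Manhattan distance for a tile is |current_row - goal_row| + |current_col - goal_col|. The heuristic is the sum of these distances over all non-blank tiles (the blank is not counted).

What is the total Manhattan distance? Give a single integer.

Tile 5: at (0,0), goal (1,0), distance |0-1|+|0-0| = 1
Tile 1: at (0,1), goal (0,0), distance |0-0|+|1-0| = 1
Tile 12: at (0,2), goal (2,3), distance |0-2|+|2-3| = 3
Tile 7: at (0,3), goal (1,2), distance |0-1|+|3-2| = 2
Tile 3: at (1,0), goal (0,2), distance |1-0|+|0-2| = 3
Tile 14: at (1,1), goal (3,1), distance |1-3|+|1-1| = 2
Tile 10: at (1,2), goal (2,1), distance |1-2|+|2-1| = 2
Tile 11: at (1,3), goal (2,2), distance |1-2|+|3-2| = 2
Tile 8: at (2,0), goal (1,3), distance |2-1|+|0-3| = 4
Tile 6: at (2,2), goal (1,1), distance |2-1|+|2-1| = 2
Tile 15: at (2,3), goal (3,2), distance |2-3|+|3-2| = 2
Tile 9: at (3,0), goal (2,0), distance |3-2|+|0-0| = 1
Tile 13: at (3,1), goal (3,0), distance |3-3|+|1-0| = 1
Tile 4: at (3,2), goal (0,3), distance |3-0|+|2-3| = 4
Tile 2: at (3,3), goal (0,1), distance |3-0|+|3-1| = 5
Sum: 1 + 1 + 3 + 2 + 3 + 2 + 2 + 2 + 4 + 2 + 2 + 1 + 1 + 4 + 5 = 35

Answer: 35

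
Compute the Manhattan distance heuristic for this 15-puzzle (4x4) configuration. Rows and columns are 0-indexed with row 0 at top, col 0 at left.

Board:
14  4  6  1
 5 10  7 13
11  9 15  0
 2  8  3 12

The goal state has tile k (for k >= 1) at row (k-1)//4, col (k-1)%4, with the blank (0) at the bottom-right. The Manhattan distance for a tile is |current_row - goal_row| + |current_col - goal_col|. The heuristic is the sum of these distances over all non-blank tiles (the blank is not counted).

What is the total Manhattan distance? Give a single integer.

Tile 14: (0,0)->(3,1) = 4
Tile 4: (0,1)->(0,3) = 2
Tile 6: (0,2)->(1,1) = 2
Tile 1: (0,3)->(0,0) = 3
Tile 5: (1,0)->(1,0) = 0
Tile 10: (1,1)->(2,1) = 1
Tile 7: (1,2)->(1,2) = 0
Tile 13: (1,3)->(3,0) = 5
Tile 11: (2,0)->(2,2) = 2
Tile 9: (2,1)->(2,0) = 1
Tile 15: (2,2)->(3,2) = 1
Tile 2: (3,0)->(0,1) = 4
Tile 8: (3,1)->(1,3) = 4
Tile 3: (3,2)->(0,2) = 3
Tile 12: (3,3)->(2,3) = 1
Sum: 4 + 2 + 2 + 3 + 0 + 1 + 0 + 5 + 2 + 1 + 1 + 4 + 4 + 3 + 1 = 33

Answer: 33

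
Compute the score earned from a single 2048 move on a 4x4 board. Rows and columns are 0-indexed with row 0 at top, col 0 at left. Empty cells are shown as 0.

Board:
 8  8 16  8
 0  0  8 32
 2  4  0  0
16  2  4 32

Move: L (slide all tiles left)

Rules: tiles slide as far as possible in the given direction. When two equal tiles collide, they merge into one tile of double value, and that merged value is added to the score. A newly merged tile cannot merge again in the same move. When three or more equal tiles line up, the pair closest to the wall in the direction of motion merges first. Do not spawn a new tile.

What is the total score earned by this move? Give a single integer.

Answer: 16

Derivation:
Slide left:
row 0: [8, 8, 16, 8] -> [16, 16, 8, 0]  score +16 (running 16)
row 1: [0, 0, 8, 32] -> [8, 32, 0, 0]  score +0 (running 16)
row 2: [2, 4, 0, 0] -> [2, 4, 0, 0]  score +0 (running 16)
row 3: [16, 2, 4, 32] -> [16, 2, 4, 32]  score +0 (running 16)
Board after move:
16 16  8  0
 8 32  0  0
 2  4  0  0
16  2  4 32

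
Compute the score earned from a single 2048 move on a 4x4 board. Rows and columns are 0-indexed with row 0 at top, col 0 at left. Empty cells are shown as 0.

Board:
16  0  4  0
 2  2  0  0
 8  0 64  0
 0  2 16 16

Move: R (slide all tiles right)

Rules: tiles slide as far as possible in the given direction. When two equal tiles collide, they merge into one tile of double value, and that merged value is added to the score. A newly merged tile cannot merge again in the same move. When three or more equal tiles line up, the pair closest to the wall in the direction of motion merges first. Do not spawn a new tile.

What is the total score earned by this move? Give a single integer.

Answer: 36

Derivation:
Slide right:
row 0: [16, 0, 4, 0] -> [0, 0, 16, 4]  score +0 (running 0)
row 1: [2, 2, 0, 0] -> [0, 0, 0, 4]  score +4 (running 4)
row 2: [8, 0, 64, 0] -> [0, 0, 8, 64]  score +0 (running 4)
row 3: [0, 2, 16, 16] -> [0, 0, 2, 32]  score +32 (running 36)
Board after move:
 0  0 16  4
 0  0  0  4
 0  0  8 64
 0  0  2 32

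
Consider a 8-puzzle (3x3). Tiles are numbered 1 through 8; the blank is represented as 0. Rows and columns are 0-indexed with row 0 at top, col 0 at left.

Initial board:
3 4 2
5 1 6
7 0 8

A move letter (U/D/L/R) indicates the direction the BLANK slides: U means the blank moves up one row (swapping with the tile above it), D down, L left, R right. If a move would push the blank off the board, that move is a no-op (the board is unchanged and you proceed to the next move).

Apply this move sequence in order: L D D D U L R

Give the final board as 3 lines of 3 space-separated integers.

Answer: 3 4 2
1 0 6
5 7 8

Derivation:
After move 1 (L):
3 4 2
5 1 6
0 7 8

After move 2 (D):
3 4 2
5 1 6
0 7 8

After move 3 (D):
3 4 2
5 1 6
0 7 8

After move 4 (D):
3 4 2
5 1 6
0 7 8

After move 5 (U):
3 4 2
0 1 6
5 7 8

After move 6 (L):
3 4 2
0 1 6
5 7 8

After move 7 (R):
3 4 2
1 0 6
5 7 8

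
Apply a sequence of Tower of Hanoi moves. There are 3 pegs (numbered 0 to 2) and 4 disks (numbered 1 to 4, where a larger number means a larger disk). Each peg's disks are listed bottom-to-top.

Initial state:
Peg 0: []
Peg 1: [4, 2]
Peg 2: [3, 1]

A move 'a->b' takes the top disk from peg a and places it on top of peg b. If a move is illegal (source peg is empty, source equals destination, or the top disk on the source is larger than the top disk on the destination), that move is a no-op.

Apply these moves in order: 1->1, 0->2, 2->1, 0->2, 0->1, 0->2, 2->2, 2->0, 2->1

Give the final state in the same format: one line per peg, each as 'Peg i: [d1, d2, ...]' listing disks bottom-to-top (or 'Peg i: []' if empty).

Answer: Peg 0: [3]
Peg 1: [4, 2, 1]
Peg 2: []

Derivation:
After move 1 (1->1):
Peg 0: []
Peg 1: [4, 2]
Peg 2: [3, 1]

After move 2 (0->2):
Peg 0: []
Peg 1: [4, 2]
Peg 2: [3, 1]

After move 3 (2->1):
Peg 0: []
Peg 1: [4, 2, 1]
Peg 2: [3]

After move 4 (0->2):
Peg 0: []
Peg 1: [4, 2, 1]
Peg 2: [3]

After move 5 (0->1):
Peg 0: []
Peg 1: [4, 2, 1]
Peg 2: [3]

After move 6 (0->2):
Peg 0: []
Peg 1: [4, 2, 1]
Peg 2: [3]

After move 7 (2->2):
Peg 0: []
Peg 1: [4, 2, 1]
Peg 2: [3]

After move 8 (2->0):
Peg 0: [3]
Peg 1: [4, 2, 1]
Peg 2: []

After move 9 (2->1):
Peg 0: [3]
Peg 1: [4, 2, 1]
Peg 2: []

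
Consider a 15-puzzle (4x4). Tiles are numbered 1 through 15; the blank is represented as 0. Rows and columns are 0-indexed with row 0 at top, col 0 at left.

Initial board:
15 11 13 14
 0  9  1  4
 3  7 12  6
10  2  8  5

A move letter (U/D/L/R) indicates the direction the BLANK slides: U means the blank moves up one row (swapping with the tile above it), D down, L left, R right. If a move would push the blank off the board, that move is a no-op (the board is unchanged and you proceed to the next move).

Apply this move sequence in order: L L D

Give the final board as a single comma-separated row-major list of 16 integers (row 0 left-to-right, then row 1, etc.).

After move 1 (L):
15 11 13 14
 0  9  1  4
 3  7 12  6
10  2  8  5

After move 2 (L):
15 11 13 14
 0  9  1  4
 3  7 12  6
10  2  8  5

After move 3 (D):
15 11 13 14
 3  9  1  4
 0  7 12  6
10  2  8  5

Answer: 15, 11, 13, 14, 3, 9, 1, 4, 0, 7, 12, 6, 10, 2, 8, 5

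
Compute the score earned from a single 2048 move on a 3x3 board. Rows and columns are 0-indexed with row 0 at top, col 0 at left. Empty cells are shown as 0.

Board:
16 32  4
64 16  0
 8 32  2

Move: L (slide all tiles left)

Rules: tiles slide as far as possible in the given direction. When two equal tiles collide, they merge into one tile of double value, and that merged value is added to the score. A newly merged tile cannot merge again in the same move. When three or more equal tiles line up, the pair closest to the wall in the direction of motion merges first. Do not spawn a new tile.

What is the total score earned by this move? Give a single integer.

Slide left:
row 0: [16, 32, 4] -> [16, 32, 4]  score +0 (running 0)
row 1: [64, 16, 0] -> [64, 16, 0]  score +0 (running 0)
row 2: [8, 32, 2] -> [8, 32, 2]  score +0 (running 0)
Board after move:
16 32  4
64 16  0
 8 32  2

Answer: 0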